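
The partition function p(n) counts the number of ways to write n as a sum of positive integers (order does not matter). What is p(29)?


Using the generating function prod_{k>=1} 1/(1-x^k), we compute p(29).
By dynamic programming over parts 1 through 29:
p(29) = 4565

4565


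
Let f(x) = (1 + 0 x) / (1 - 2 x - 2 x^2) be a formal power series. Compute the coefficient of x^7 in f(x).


Write f(x) = sum_{k>=0} a_k x^k. Multiplying both sides by 1 - 2 x - 2 x^2 gives
(1 - 2 x - 2 x^2) sum_{k>=0} a_k x^k = 1 + 0 x.
Matching coefficients:
 x^0: a_0 = 1
 x^1: a_1 - 2 a_0 = 0  =>  a_1 = 2*1 + 0 = 2
 x^k (k >= 2): a_k = 2 a_{k-1} + 2 a_{k-2}.
Iterating: a_2 = 6, a_3 = 16, a_4 = 44, a_5 = 120, a_6 = 328, a_7 = 896.
So the coefficient of x^7 is 896.

896


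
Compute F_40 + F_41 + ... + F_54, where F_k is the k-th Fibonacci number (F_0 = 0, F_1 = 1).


Use the identity sum_{k=0}^{N} F_k = F_{N+2} - 1 (which follows from F_{k+2} - F_{k+1} = F_k). Then
sum_{k=40}^{54} F_k = (F_{56} - 1) - (F_{41} - 1) = F_{56} - F_{41}.
Computing: F_{56} = 225851433717, F_{41} = 165580141, so
Sum = 225851433717 - 165580141 = 225685853576.

225685853576


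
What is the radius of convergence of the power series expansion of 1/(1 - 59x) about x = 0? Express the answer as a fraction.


Expanding 1/(1 - 59x) = sum_{k>=0} 59^k x^k, the series converges when |59x| < 1, i.e., |x| < 1/59.
So the radius of convergence is 1/59 = 1/59.

1/59


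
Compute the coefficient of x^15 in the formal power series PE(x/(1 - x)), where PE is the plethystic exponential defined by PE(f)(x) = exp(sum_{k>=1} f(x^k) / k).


For f(x) = x/(1 - x) we have
sum_{k>=1} f(x^k) / k = sum_{k>=1} (1/k) * x^k / (1 - x^k) = sum_{k, m >= 1} x^(k m) / k,
which after exponentiating simplifies to
PE(x/(1 - x)) = prod_{k>=1} 1 / (1 - x^k).
This is the generating function for the partition function p(n), so the coefficient of x^15 is p(15).
Computing p(15) by dynamic programming over parts 1, 2, ..., 15: p(15) = 176.

176


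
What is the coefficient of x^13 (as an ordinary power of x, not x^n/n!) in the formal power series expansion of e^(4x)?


The exponential series is e^y = sum_{k>=0} y^k / k!. Substituting y = 4x gives
e^(4x) = sum_{k>=0} 4^k x^k / k!.
So the coefficient of x^n is a^n/n! with a = 4, n = 13:
4^13 / 13! = 67108864/6227020800 = 65536/6081075

65536/6081075


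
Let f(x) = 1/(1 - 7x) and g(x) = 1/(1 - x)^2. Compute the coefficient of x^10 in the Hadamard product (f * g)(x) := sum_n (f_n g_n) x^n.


f has coefficients f_k = 7^k. For g = 1/(1 - x)^2 the coefficient is g_k = C(k + 1, 1) = k + 1. The Hadamard coefficient is (f * g)_k = 7^k * (k + 1).
For k = 10: 7^10 * 11 = 282475249 * 11 = 3107227739.

3107227739


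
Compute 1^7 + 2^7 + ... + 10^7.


This power sum has a closed form given by Faulhaber's formula
sum_{k=1}^{m} k^p = (1 / (p + 1)) * sum_{j=0}^{p} C(p + 1, j) B_j m^(p + 1 - j),
but for small m direct computation is fastest:
1 + 128 + 2187 + 16384 + 78125 + 279936 + 823543 + 2097152 + 4782969 + 10000000 = 18080425.

18080425


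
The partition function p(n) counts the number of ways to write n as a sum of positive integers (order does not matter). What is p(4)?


Using the generating function prod_{k>=1} 1/(1-x^k), we compute p(4).
By dynamic programming over parts 1 through 4:
p(4) = 5

5


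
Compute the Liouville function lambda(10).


The Liouville function is lambda(k) = (-1)^Omega(k), where Omega(k) counts the prime factors of k with multiplicity.
Factoring: 10 = 2 * 5, so Omega(10) = 2.
lambda(10) = (-1)^2 = 1.

1


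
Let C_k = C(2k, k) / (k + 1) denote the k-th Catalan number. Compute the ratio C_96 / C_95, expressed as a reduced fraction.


Using C_k = (2k)! / (k! (k+1)!), the ratio C_{k+1}/C_k simplifies to
C_{k+1}/C_k = [(2k+2)! / ((k+1)! (k+2)!)] * [k! (k+1)! / (2k)!]
 = (2k+2)(2k+1) / ((k+1)(k+2)) = 2(2k+1) / (k+2).
For k = 95: 2(2*95 + 1) / (95 + 2) = 382/97 = 382/97.

382/97


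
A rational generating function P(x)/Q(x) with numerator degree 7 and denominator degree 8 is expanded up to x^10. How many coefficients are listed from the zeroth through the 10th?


Expanding up to x^10 gives the coefficients for x^0, x^1, ..., x^10.
That is 10 + 1 = 11 coefficients in total.

11


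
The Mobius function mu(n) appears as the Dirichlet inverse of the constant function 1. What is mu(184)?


184 has a squared prime factor, so mu(184) = 0.
Factorization reveals a repeated prime.

0


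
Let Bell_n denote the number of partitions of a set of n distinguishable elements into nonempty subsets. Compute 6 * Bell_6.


Bell_6 can be computed from the Bell triangle or from Dobinski's identity Bell_n = (1/e) * sum_{k>=0} k^n / k!.
Computing Bell_6 = 203.
Then 6 * 203 = 1218.

1218


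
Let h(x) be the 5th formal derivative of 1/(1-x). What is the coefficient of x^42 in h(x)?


Differentiating 5 times: d^5/dx^5 [1/(1-x)] = 5!/(1-x)^6.
The expansion 1/(1-x)^6 = sum_{k>=0} C(k+5, 5) x^k, so the coefficient of x^n in 5!/(1-x)^6 is 5! * C(n+5, 5).
For n = 42: 120 * C(47, 5) = 120 * 1533939 = 184072680

184072680


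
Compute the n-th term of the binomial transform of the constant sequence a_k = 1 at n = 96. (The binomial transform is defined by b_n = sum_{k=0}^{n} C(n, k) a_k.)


With a_k = 1 for all k, b_n = sum_{k=0}^{n} C(n, k) = 2^n by the binomial theorem.
For n = 96: 2^96 = 79228162514264337593543950336.

79228162514264337593543950336


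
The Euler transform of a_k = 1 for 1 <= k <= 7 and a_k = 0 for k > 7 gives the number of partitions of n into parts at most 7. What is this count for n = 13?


Partitions of 13 into parts at most 7:
Using generating function (1-x)^(-1)(1-x^2)^(-1)...(1-x^7)^(-1),
the coefficient of x^13 = 82

82


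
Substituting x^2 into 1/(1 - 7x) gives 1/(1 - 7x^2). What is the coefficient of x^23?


Since 1/(1 - 7x^2) only has even powers of x,
the coefficient of x^23 (odd) is 0.

0


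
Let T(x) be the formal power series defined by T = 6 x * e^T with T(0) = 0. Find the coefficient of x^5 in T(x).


Apply the Lagrange inversion formula: if T = 6 x * phi(T) with phi(t) = e^t, then
[x^n] T = 6^n * (1/n) [t^(n-1)] phi(t)^n = 6^n * (1/n) [t^(n-1)] e^(n t) = 6^n * (1/n) * n^(n-1) / (n-1)! = 6^n * n^(n-1) / n!.
When c = 1 this is the Cayley count of rooted labeled trees on n vertices, divided by n!.
For n = 5: 6^5 * 5^4 / 5! = 7776 * 625/120 = 40500.

40500


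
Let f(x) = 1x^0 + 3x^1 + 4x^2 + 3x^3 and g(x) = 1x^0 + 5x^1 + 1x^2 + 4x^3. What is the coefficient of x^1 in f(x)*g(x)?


Cauchy product at x^1:
1*5 + 3*1
= 8

8


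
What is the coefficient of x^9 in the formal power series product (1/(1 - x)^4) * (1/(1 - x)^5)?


Combine the factors: (1/(1 - x)^4) * (1/(1 - x)^5) = 1/(1 - x)^9.
Then use 1/(1 - x)^r = sum_{k>=0} C(k + r - 1, r - 1) x^k with r = 9 and k = 9:
C(17, 8) = 24310.

24310


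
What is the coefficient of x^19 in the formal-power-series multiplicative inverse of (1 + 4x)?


The inverse is 1/(1 + 4x). Apply the geometric identity 1/(1 - y) = sum_{k>=0} y^k with y = -4x:
1/(1 + 4x) = sum_{k>=0} (-4)^k x^k.
So the coefficient of x^19 is (-4)^19 = -274877906944.

-274877906944


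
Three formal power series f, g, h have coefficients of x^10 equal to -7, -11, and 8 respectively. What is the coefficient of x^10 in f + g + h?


Series addition is componentwise:
-7 + -11 + 8
= -10

-10


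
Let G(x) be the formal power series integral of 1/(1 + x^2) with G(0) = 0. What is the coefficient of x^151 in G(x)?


1/(1 + x^2) = sum_{j>=0} (-1)^j x^(2j). Integrating termwise with G(0) = 0:
G(x) = sum_{j>=0} (-1)^j x^(2j+1) / (2j+1) = arctan(x).
Only odd powers are nonzero. For x^151 write 151 = 2*75 + 1, giving
(-1)^75 / 151 = -1/151 = -1/151.

-1/151


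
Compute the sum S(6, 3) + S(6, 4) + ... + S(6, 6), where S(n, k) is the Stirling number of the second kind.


By definition, S(n, k) counts partitions of an n-set into exactly k nonempty blocks.
Computing row n = 6 for k = 3..6:
S(6, k): 90, 65, 15, 1
Sum = 171.

171


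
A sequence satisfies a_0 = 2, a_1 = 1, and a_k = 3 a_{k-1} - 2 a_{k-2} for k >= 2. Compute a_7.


The characteristic equation is t^2 - 3 t + 2 = 0, with roots r_1 = 2 and r_2 = 1 (so c_1 = r_1 + r_2, c_2 = -r_1 r_2 as required).
One can use the closed form a_n = A r_1^n + B r_2^n, but direct iteration is more reliable:
a_0 = 2, a_1 = 1, a_2 = -1, a_3 = -5, a_4 = -13, a_5 = -29, a_6 = -61, a_7 = -125.
So a_7 = -125.

-125


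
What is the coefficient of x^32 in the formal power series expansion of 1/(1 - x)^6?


The negative binomial / multiset identity is
1/(1 - x)^r = sum_{k>=0} C(k + r - 1, r - 1) x^k.
Here r = 6 and k = 32, so the coefficient is
C(32 + 5, 5) = C(37, 5)
= 435897

435897


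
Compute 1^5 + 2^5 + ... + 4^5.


This power sum has a closed form given by Faulhaber's formula
sum_{k=1}^{m} k^p = (1 / (p + 1)) * sum_{j=0}^{p} C(p + 1, j) B_j m^(p + 1 - j),
but for small m direct computation is fastest:
1 + 32 + 243 + 1024 = 1300.

1300


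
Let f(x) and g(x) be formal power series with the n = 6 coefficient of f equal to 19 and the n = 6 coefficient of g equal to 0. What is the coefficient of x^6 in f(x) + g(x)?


Addition of formal power series is termwise.
The coefficient of x^6 in f + g = 19 + 0
= 19

19


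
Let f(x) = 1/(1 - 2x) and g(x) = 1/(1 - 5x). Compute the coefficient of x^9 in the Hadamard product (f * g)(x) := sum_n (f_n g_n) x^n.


f has coefficients f_k = 2^k and g has coefficients g_k = 5^k, so the Hadamard product has coefficient (f*g)_k = 2^k * 5^k = 10^k.
For k = 9: 10^9 = 1000000000.

1000000000


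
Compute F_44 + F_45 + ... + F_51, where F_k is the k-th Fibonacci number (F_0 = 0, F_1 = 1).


Use the identity sum_{k=0}^{N} F_k = F_{N+2} - 1 (which follows from F_{k+2} - F_{k+1} = F_k). Then
sum_{k=44}^{51} F_k = (F_{53} - 1) - (F_{45} - 1) = F_{53} - F_{45}.
Computing: F_{53} = 53316291173, F_{45} = 1134903170, so
Sum = 53316291173 - 1134903170 = 52181388003.

52181388003


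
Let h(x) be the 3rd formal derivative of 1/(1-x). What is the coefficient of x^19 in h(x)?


Differentiating 3 times: d^3/dx^3 [1/(1-x)] = 3!/(1-x)^4.
The expansion 1/(1-x)^4 = sum_{k>=0} C(k+3, 3) x^k, so the coefficient of x^n in 3!/(1-x)^4 is 3! * C(n+3, 3).
For n = 19: 6 * C(22, 3) = 6 * 1540 = 9240

9240


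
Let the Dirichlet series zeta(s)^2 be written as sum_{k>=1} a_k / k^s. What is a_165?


The Dirichlet convolution of the constant function 1 with itself gives (1 * 1)(k) = sum_{d | k} 1 = d(k), the number of positive divisors of k.
Since zeta(s) = sum_{k>=1} 1/k^s, we have zeta(s)^2 = sum_{k>=1} d(k)/k^s, so a_k = d(k).
For k = 165: the divisors are 1, 3, 5, 11, 15, 33, 55, 165.
Count = 8.

8


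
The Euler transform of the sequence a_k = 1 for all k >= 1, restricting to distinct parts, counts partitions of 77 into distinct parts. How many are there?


Partitions of 77 into distinct parts can be computed via generating function.
Product (1+x)(1+x^2)(1+x^3)...
The coefficient of x^77 = 58499

58499


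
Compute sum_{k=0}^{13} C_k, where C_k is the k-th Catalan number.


C_0 through C_13: 1, 1, 2, 5, 14, 42, 132, 429, 1430, 4862, 16796, 58786, 208012, 742900
Sum = 1 + 1 + 2 + 5 + 14 + 42 + 132 + 429 + 1430 + 4862 + 16796 + 58786 + 208012 + 742900
= 1033412

1033412


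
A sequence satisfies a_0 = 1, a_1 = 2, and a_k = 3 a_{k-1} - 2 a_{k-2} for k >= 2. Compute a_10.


The characteristic equation is t^2 - 3 t + 2 = 0, with roots r_1 = 2 and r_2 = 1 (so c_1 = r_1 + r_2, c_2 = -r_1 r_2 as required).
One can use the closed form a_n = A r_1^n + B r_2^n, but direct iteration is more reliable:
a_0 = 1, a_1 = 2, a_2 = 4, a_3 = 8, a_4 = 16, a_5 = 32, a_6 = 64, a_7 = 128, a_8 = 256, a_9 = 512, a_10 = 1024.
So a_10 = 1024.

1024


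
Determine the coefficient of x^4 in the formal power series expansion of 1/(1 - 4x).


The geometric series identity gives 1/(1 - c x) = sum_{k>=0} c^k x^k, so the coefficient of x^k is c^k.
Here c = 4 and k = 4.
Computing: 4^4 = 256

256


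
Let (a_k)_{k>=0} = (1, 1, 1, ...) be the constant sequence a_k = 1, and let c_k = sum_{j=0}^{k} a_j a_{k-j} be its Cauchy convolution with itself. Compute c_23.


Since a_j = 1 for all j >= 0, the convolution sum becomes
c_k = sum_{j=0}^{k} 1 * 1 = 1 * (k + 1).
Equivalently, the generating function of (a_k) is 1/(1 - x) and its square is 1/(1 - x)^2 = sum_{k>=0} 1(k + 1) x^k.
For k = 23: 1 * 24 = 24.

24


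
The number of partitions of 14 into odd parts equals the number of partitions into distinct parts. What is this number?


Computing partitions of 14 into odd parts (1, 3, 5, ...):
Using the generating function prod_{k>=0} 1/(1-x^(2k+1)),
the count is 22

22


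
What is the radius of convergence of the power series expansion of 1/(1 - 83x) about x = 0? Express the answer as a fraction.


Expanding 1/(1 - 83x) = sum_{k>=0} 83^k x^k, the series converges when |83x| < 1, i.e., |x| < 1/83.
So the radius of convergence is 1/83 = 1/83.

1/83


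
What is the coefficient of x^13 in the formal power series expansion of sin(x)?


The Maclaurin series is sin(t) = sum_{k>=0} (-1)^k t^(2k+1) / (2k+1)!, so substituting t = x, only odd powers of x are nonzero, with coefficient of x^(2k+1) equal to (-1)^k / (2k+1)!.
Write 13 = 2*6 + 1, giving the coefficient (-1)^6 / 13! = 1/6227020800 = 1/6227020800.

1/6227020800


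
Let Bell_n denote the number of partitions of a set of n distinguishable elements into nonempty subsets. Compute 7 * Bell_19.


Bell_19 can be computed from the Bell triangle or from Dobinski's identity Bell_n = (1/e) * sum_{k>=0} k^n / k!.
Computing Bell_19 = 5832742205057.
Then 7 * 5832742205057 = 40829195435399.

40829195435399


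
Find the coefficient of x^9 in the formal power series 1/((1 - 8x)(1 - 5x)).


By partial fractions or Cauchy convolution:
The coefficient equals sum_{k=0}^{9} 8^k * 5^(9-k).
= 354658733

354658733


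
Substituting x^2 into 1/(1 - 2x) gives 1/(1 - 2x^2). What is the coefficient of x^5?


Since 1/(1 - 2x^2) only has even powers of x,
the coefficient of x^5 (odd) is 0.

0


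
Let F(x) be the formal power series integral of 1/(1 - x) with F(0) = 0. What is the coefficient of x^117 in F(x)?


1/(1 - x) = sum_{k>=0} x^k. Integrating termwise and using F(0) = 0 gives
F(x) = sum_{k>=0} x^(k+1) / (k+1) = sum_{m>=1} x^m / m = -ln(1 - x).
So the coefficient of x^117 is 1/117 = 1/117.

1/117


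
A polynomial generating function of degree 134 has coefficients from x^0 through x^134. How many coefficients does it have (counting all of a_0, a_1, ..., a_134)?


A polynomial of degree 134 takes the form a_0 + a_1 x + ... + a_134 x^134.
The number of coefficients is 134 + 1 = 135.

135


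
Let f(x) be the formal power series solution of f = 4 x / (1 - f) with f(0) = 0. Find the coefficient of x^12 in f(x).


Apply Lagrange inversion: f = 4 x * phi(f) with phi(t) = 1/(1 - t), so
[x^n] f = 4^n * (1/n) [t^(n-1)] phi(t)^n = 4^n * (1/n) [t^(n-1)] (1 - t)^(-n) = 4^n * (1/n) C(2n - 2, n - 1) = 4^n * C_{n-1}.
For n = 12: C_11 = C(22, 11) / 12 = 705432/12 = 58786.
With the 4^12 = 16777216 factor, the coefficient is 16777216 * 58786 = 986265419776.

986265419776


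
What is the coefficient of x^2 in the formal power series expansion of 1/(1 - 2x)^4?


The general identity 1/(1 - c x)^r = sum_{k>=0} c^k C(k + r - 1, r - 1) x^k follows by substituting y = c x into 1/(1 - y)^r = sum_{k>=0} C(k + r - 1, r - 1) y^k.
For c = 2, r = 4, k = 2:
2^2 * C(5, 3) = 4 * 10 = 40.

40


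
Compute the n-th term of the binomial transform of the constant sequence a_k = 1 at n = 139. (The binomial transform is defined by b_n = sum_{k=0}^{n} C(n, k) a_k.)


With a_k = 1 for all k, b_n = sum_{k=0}^{n} C(n, k) = 2^n by the binomial theorem.
For n = 139: 2^139 = 696898287454081973172991196020261297061888.

696898287454081973172991196020261297061888


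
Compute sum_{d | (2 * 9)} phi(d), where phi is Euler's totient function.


First, 2 * 9 = 18. One classical identity is sum_{d | n} phi(d) = n (each k in [1, n] has a unique gcd with n, and among the k's with gcd(k, n) = n/d there are phi(d) of them). So the sum equals 18. We also verify directly:
Divisors of 18: 1, 2, 3, 6, 9, 18.
phi values: 1, 1, 2, 2, 6, 6.
Sum = 18.

18


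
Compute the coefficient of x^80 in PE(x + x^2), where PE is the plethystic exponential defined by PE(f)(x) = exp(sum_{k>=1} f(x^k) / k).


With f(x) = x + x^2, the exponent is sum_{k>=1} (x^k + x^(2k)) / k = -ln(1 - x) - ln(1 - x^2). Exponentiating:
PE(x + x^2) = 1 / ((1 - x)(1 - x^2)).
This is the generating function for partitions of n into parts of size 1 or 2. The number of 2's can be any j in 0..40, and the rest are 1's, so
[x^80] = floor(80/2) + 1 = 41.

41


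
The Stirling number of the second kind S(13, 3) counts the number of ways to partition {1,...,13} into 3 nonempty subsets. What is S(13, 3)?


Using the explicit formula S(n,k) = (1/k!) sum_{j=0}^{k} (-1)^(k-j) C(k,j) j^n:
S(13, 3) = 261625
Equivalently, S(n,k) is n! times the coefficient of x^n in the EGF (e^x - 1)^k / k!.

261625


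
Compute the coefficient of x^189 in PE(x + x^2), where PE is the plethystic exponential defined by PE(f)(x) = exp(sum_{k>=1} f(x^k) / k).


With f(x) = x + x^2, the exponent is sum_{k>=1} (x^k + x^(2k)) / k = -ln(1 - x) - ln(1 - x^2). Exponentiating:
PE(x + x^2) = 1 / ((1 - x)(1 - x^2)).
This is the generating function for partitions of n into parts of size 1 or 2. The number of 2's can be any j in 0..94, and the rest are 1's, so
[x^189] = floor(189/2) + 1 = 95.

95


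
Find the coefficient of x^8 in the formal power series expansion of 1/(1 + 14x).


Write 1/(1 + c x) = 1/(1 - (-c) x) and apply the geometric-series identity
1/(1 - y) = sum_{k>=0} y^k to get 1/(1 + c x) = sum_{k>=0} (-c)^k x^k.
So the coefficient of x^k is (-c)^k = (-1)^k * c^k.
Here c = 14 and k = 8:
(-14)^8 = 1 * 1475789056 = 1475789056

1475789056


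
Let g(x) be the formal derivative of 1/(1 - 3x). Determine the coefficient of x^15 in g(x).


Differentiate termwise: d/dx sum_{k>=0} 3^k x^k = sum_{k>=1} k 3^k x^(k-1) = sum_{j>=0} (j+1) 3^(j+1) x^j.
Equivalently, d/dx [1/(1 - 3x)] = 3/(1 - 3x)^2.
For j = 15: 16 * 3^16 = 16 * 43046721 = 688747536.

688747536


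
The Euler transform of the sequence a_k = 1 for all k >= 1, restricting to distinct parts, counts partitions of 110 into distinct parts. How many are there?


Partitions of 110 into distinct parts can be computed via generating function.
Product (1+x)(1+x^2)(1+x^3)...
The coefficient of x^110 = 1004544

1004544


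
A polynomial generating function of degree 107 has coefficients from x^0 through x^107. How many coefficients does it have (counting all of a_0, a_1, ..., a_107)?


A polynomial of degree 107 takes the form a_0 + a_1 x + ... + a_107 x^107.
The number of coefficients is 107 + 1 = 108.

108


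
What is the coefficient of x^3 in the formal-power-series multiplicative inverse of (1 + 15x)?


The inverse is 1/(1 + 15x). Apply the geometric identity 1/(1 - y) = sum_{k>=0} y^k with y = -15x:
1/(1 + 15x) = sum_{k>=0} (-15)^k x^k.
So the coefficient of x^3 is (-15)^3 = -3375.

-3375


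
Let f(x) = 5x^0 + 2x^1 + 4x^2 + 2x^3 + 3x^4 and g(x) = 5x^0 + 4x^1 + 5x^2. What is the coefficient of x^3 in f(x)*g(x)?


Cauchy product at x^3:
2*5 + 4*4 + 2*5
= 36

36


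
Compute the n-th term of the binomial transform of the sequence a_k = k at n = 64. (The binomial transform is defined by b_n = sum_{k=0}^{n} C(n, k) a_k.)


With a_k = k, b_n = sum_{k=0}^{n} C(n, k) k. Using k * C(n, k) = n * C(n-1, k-1) gives b_n = n * sum_{k>=1} C(n-1, k-1) = n * 2^(n-1).
For n = 64: 64 * 2^63 = 64 * 9223372036854775808 = 590295810358705651712.

590295810358705651712


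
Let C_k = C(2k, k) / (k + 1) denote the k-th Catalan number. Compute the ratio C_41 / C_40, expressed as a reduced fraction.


Using C_k = (2k)! / (k! (k+1)!), the ratio C_{k+1}/C_k simplifies to
C_{k+1}/C_k = [(2k+2)! / ((k+1)! (k+2)!)] * [k! (k+1)! / (2k)!]
 = (2k+2)(2k+1) / ((k+1)(k+2)) = 2(2k+1) / (k+2).
For k = 40: 2(2*40 + 1) / (40 + 2) = 162/42 = 27/7.

27/7


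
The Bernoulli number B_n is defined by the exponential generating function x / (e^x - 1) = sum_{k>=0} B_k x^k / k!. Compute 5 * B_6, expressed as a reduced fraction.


Bernoulli numbers can also be computed recursively via B_0 = 1 and sum_{j=0}^{m} C(m+1, j) B_j = 0 for m >= 1. Odd-index Bernoulli numbers vanish for k >= 3.
Computing B_6 = 1/42, so 5 * B_6 = 5 * 1/42 = 5/42.

5/42


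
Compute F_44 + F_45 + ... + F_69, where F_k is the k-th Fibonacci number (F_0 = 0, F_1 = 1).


Use the identity sum_{k=0}^{N} F_k = F_{N+2} - 1 (which follows from F_{k+2} - F_{k+1} = F_k). Then
sum_{k=44}^{69} F_k = (F_{71} - 1) - (F_{45} - 1) = F_{71} - F_{45}.
Computing: F_{71} = 308061521170129, F_{45} = 1134903170, so
Sum = 308061521170129 - 1134903170 = 308060386266959.

308060386266959


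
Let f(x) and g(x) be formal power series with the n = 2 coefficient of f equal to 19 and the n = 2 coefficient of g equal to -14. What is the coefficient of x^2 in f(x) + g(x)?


Addition of formal power series is termwise.
The coefficient of x^2 in f + g = 19 + -14
= 5

5


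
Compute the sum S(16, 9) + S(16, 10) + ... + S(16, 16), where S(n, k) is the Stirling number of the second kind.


By definition, S(n, k) counts partitions of an n-set into exactly k nonempty blocks.
Computing row n = 16 for k = 9..16:
S(16, k): 820784250, 193754990, 28936908, 2757118, 165620, 6020, 120, 1
Sum = 1046405027.

1046405027


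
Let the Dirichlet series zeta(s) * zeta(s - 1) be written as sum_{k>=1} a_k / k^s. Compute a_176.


Convolution gives a_k = sum_{d | k} d * 1 = sum_{d | k} d = sigma(k), the sum of positive divisors of k.
For k = 176, the divisors are 1, 2, 4, 8, 11, 16, 22, 44, 88, 176, so
sigma(176) = 1 + 2 + 4 + 8 + 11 + 16 + 22 + 44 + 88 + 176 = 372.

372


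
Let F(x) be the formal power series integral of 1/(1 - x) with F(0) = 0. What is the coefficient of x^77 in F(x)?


1/(1 - x) = sum_{k>=0} x^k. Integrating termwise and using F(0) = 0 gives
F(x) = sum_{k>=0} x^(k+1) / (k+1) = sum_{m>=1} x^m / m = -ln(1 - x).
So the coefficient of x^77 is 1/77 = 1/77.

1/77


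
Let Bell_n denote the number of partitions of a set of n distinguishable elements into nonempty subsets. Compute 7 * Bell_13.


Bell_13 can be computed from the Bell triangle or from Dobinski's identity Bell_n = (1/e) * sum_{k>=0} k^n / k!.
Computing Bell_13 = 27644437.
Then 7 * 27644437 = 193511059.

193511059


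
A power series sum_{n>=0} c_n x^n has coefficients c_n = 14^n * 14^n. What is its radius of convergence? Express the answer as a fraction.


By the root test (Cauchy-Hadamard), the radius is R = 1 / limsup_n |c_n|^(1/n).
Here |c_n|^(1/n) = (14^n * 14^n)^(1/n) = 14 * 14 = 196 for all n.
So R = 1/196 = 1/196.

1/196


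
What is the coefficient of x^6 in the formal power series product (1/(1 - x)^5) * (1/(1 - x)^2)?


Combine the factors: (1/(1 - x)^5) * (1/(1 - x)^2) = 1/(1 - x)^7.
Then use 1/(1 - x)^r = sum_{k>=0} C(k + r - 1, r - 1) x^k with r = 7 and k = 6:
C(12, 6) = 924.

924


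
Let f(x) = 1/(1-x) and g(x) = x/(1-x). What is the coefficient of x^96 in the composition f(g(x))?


First simplify the composition: f(g(x)) = 1/(1 - x/(1-x)) = (1-x)/((1-x) - x) = (1-x)/(1-2x).
Now extract the coefficient. Write (1-x)/(1-2x) = 1/(1-2x) - x/(1-2x).
The coefficient of x^n in 1/(1-2x) is 2^n, and in x/(1-2x) is 2^(n-1) (for n >= 1).
So the coefficient of x^96 is 2^96 - 2^95 = 79228162514264337593543950336 - 39614081257132168796771975168 = 39614081257132168796771975168.

39614081257132168796771975168


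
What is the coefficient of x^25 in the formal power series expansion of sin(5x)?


The Maclaurin series is sin(t) = sum_{k>=0} (-1)^k t^(2k+1) / (2k+1)!, so substituting t = 5x, only odd powers of x are nonzero, with coefficient of x^(2k+1) equal to (-1)^k 5^(2k+1) / (2k+1)!.
Write 25 = 2*12 + 1, giving the coefficient (-1)^12 * 5^25 / 25! = 298023223876953125/15511210043330985984000000 = 19073486328125/992717442773183102976.

19073486328125/992717442773183102976


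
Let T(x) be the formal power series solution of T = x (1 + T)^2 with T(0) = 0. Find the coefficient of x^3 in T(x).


Apply the Lagrange inversion formula: if T = x * phi(T) with phi(t) = (1 + t)^2, then [x^n] T = (1/n) [t^(n-1)] phi(t)^n = (1/n) [t^(n-1)] (1 + t)^(2n) = (1/n) C(2n, n-1).
Using the identity C(2n, n-1) = C(2n, n) * n / (n+1), the unscaled factor equals C(2n, n) / (n+1) = C_n, the n-th Catalan number.
For n = 3: C_3 = C(6, 3) / 4 = 20/4 = 5 = 5.

5


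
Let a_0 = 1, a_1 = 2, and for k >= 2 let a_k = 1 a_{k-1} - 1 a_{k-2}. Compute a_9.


Iterating the recurrence forward:
a_0 = 1
a_1 = 2
a_2 = 1*2 - 1*1 = 1
a_3 = 1*1 - 1*2 = -1
a_4 = 1*-1 - 1*1 = -2
a_5 = 1*-2 - 1*-1 = -1
a_6 = 1*-1 - 1*-2 = 1
a_7 = 1*1 - 1*-1 = 2
a_8 = 1*2 - 1*1 = 1
a_9 = 1*1 - 1*2 = -1
So a_9 = -1.

-1


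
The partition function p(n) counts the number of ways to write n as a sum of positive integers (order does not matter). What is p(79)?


Using the generating function prod_{k>=1} 1/(1-x^k), we compute p(79).
By dynamic programming over parts 1 through 79:
p(79) = 13848650

13848650


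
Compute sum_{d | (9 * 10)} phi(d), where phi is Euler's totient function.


First, 9 * 10 = 90. One classical identity is sum_{d | n} phi(d) = n (each k in [1, n] has a unique gcd with n, and among the k's with gcd(k, n) = n/d there are phi(d) of them). So the sum equals 90. We also verify directly:
Divisors of 90: 1, 2, 3, 5, 6, 9, 10, 15, 18, 30, 45, 90.
phi values: 1, 1, 2, 4, 2, 6, 4, 8, 6, 8, 24, 24.
Sum = 90.

90


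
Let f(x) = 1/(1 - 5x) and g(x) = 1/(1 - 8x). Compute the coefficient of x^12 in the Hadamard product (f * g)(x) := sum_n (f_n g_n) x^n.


f has coefficients f_k = 5^k and g has coefficients g_k = 8^k, so the Hadamard product has coefficient (f*g)_k = 5^k * 8^k = 40^k.
For k = 12: 40^12 = 16777216000000000000.

16777216000000000000


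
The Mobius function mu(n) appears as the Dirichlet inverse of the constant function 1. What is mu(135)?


135 has a squared prime factor, so mu(135) = 0.
Factorization reveals a repeated prime.

0


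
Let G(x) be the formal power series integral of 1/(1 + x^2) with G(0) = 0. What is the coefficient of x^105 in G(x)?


1/(1 + x^2) = sum_{j>=0} (-1)^j x^(2j). Integrating termwise with G(0) = 0:
G(x) = sum_{j>=0} (-1)^j x^(2j+1) / (2j+1) = arctan(x).
Only odd powers are nonzero. For x^105 write 105 = 2*52 + 1, giving
(-1)^52 / 105 = 1/105 = 1/105.

1/105


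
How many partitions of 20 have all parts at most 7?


Using the generating function (1-x)^(-1)(1-x^2)^(-1)...(1-x^7)^(-1),
the coefficient of x^20 counts these restricted partitions.
Result = 364

364


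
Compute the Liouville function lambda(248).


The Liouville function is lambda(k) = (-1)^Omega(k), where Omega(k) counts the prime factors of k with multiplicity.
Factoring: 248 = 2 * 2 * 2 * 31, so Omega(248) = 4.
lambda(248) = (-1)^4 = 1.

1


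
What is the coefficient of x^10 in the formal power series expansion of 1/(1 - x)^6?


The expansion 1/(1 - x)^r = sum_{k>=0} C(k + r - 1, r - 1) x^k follows from the multiset / negative-binomial theorem (or from repeated differentiation of the geometric series).
For r = 6 and k = 10:
C(15, 5) = 1307674368000 / (120 * 3628800) = 3003.

3003


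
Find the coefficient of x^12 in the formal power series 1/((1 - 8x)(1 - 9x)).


By partial fractions or Cauchy convolution:
The coefficient equals sum_{k=0}^{12} 8^k * 9^(12-k).
= 1992110014441

1992110014441


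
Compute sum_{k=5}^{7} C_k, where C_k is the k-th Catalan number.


C_5 through C_7: 42, 132, 429
Sum = 42 + 132 + 429
= 603

603


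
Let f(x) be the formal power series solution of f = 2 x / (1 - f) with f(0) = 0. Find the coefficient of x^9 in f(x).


Apply Lagrange inversion: f = 2 x * phi(f) with phi(t) = 1/(1 - t), so
[x^n] f = 2^n * (1/n) [t^(n-1)] phi(t)^n = 2^n * (1/n) [t^(n-1)] (1 - t)^(-n) = 2^n * (1/n) C(2n - 2, n - 1) = 2^n * C_{n-1}.
For n = 9: C_8 = C(16, 8) / 9 = 12870/9 = 1430.
With the 2^9 = 512 factor, the coefficient is 512 * 1430 = 732160.

732160


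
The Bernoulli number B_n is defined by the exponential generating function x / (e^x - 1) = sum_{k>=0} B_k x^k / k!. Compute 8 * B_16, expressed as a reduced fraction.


Bernoulli numbers can also be computed recursively via B_0 = 1 and sum_{j=0}^{m} C(m+1, j) B_j = 0 for m >= 1. Odd-index Bernoulli numbers vanish for k >= 3.
Computing B_16 = -3617/510, so 8 * B_16 = 8 * -3617/510 = -14468/255.

-14468/255


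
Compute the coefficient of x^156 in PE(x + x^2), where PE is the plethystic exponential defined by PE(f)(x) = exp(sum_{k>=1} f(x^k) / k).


With f(x) = x + x^2, the exponent is sum_{k>=1} (x^k + x^(2k)) / k = -ln(1 - x) - ln(1 - x^2). Exponentiating:
PE(x + x^2) = 1 / ((1 - x)(1 - x^2)).
This is the generating function for partitions of n into parts of size 1 or 2. The number of 2's can be any j in 0..78, and the rest are 1's, so
[x^156] = floor(156/2) + 1 = 79.

79


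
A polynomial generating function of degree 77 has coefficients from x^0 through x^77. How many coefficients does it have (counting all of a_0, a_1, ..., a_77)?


A polynomial of degree 77 takes the form a_0 + a_1 x + ... + a_77 x^77.
The number of coefficients is 77 + 1 = 78.

78


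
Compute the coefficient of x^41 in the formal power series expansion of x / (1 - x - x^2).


Let f(x) = sum_{k>=0} a_k x^k. Multiplying f(x) * (1 - x - x^2) = x and matching coefficients gives a_0 = 0, a_1 = 1, and a_k = a_{k-1} + a_{k-2} for k >= 2. These are the Fibonacci numbers F_k.
Iterating from F_0 = 0, F_1 = 1:
F_0=0, F_1=1, F_2=1, F_3=2, F_4=3, F_5=5, F_6=8, F_7=13, F_8=21, F_9=34, ...
F_41 = 165580141.

165580141


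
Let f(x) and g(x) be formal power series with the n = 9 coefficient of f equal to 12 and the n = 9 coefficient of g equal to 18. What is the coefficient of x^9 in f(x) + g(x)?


Addition of formal power series is termwise.
The coefficient of x^9 in f + g = 12 + 18
= 30

30


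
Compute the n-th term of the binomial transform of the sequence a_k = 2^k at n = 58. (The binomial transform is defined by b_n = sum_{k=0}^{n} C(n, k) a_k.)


With a_k = 2^k, b_n = sum_{k=0}^{n} C(n, k) 2^k = (1 + 2)^n by the binomial theorem.
For n = 58: (1 + 2)^58 = 3^58 = 4710128697246244834921603689.

4710128697246244834921603689


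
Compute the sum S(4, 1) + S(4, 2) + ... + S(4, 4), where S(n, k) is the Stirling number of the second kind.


By definition, S(n, k) counts partitions of an n-set into exactly k nonempty blocks.
Computing row n = 4 for k = 1..4:
S(4, k): 1, 7, 6, 1
Sum = 15. (This equals Bell_4 since the sum runs over all k.)

15


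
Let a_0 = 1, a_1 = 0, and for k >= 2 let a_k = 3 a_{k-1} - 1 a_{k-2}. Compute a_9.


Iterating the recurrence forward:
a_0 = 1
a_1 = 0
a_2 = 3*0 - 1*1 = -1
a_3 = 3*-1 - 1*0 = -3
a_4 = 3*-3 - 1*-1 = -8
a_5 = 3*-8 - 1*-3 = -21
a_6 = 3*-21 - 1*-8 = -55
a_7 = 3*-55 - 1*-21 = -144
a_8 = 3*-144 - 1*-55 = -377
a_9 = 3*-377 - 1*-144 = -987
So a_9 = -987.

-987


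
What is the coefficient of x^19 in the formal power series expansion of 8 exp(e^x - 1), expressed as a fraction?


exp(e^x - 1) is the exponential generating function for the Bell numbers Bell_k: exp(e^x - 1) = sum_{k>=0} Bell_k x^k / k!.
So the coefficient of x^19 in 8 exp(e^x - 1) is 8 Bell_19 / 19!.
Computing: Bell_19 = 5832742205057 and 19! = 121645100408832000, giving
8 * 5832742205057/121645100408832000 = 5832742205057/15205637551104000.

5832742205057/15205637551104000


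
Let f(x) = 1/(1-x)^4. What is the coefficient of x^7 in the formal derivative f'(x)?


Differentiate: d/dx [ 1/(1-x)^r ] = r / (1-x)^(r+1).
Here r = 4, so f'(x) = 4 / (1-x)^5.
The expansion of 1/(1-x)^(r+1) has coefficient of x^n equal to C(n+r, r).
So the coefficient of x^7 in f'(x) is
4 * C(11, 4) = 4 * 330 = 1320

1320


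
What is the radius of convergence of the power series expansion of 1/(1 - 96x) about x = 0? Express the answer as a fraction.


Expanding 1/(1 - 96x) = sum_{k>=0} 96^k x^k, the series converges when |96x| < 1, i.e., |x| < 1/96.
So the radius of convergence is 1/96 = 1/96.

1/96


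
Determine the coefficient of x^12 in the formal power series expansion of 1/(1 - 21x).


The geometric series identity gives 1/(1 - c x) = sum_{k>=0} c^k x^k, so the coefficient of x^k is c^k.
Here c = 21 and k = 12.
Computing: 21^12 = 7355827511386641

7355827511386641


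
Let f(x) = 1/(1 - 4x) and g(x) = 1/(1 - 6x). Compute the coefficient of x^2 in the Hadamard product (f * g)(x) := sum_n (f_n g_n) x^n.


f has coefficients f_k = 4^k and g has coefficients g_k = 6^k, so the Hadamard product has coefficient (f*g)_k = 4^k * 6^k = 24^k.
For k = 2: 24^2 = 576.

576


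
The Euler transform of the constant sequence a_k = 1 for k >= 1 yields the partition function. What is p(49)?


The Euler transform converts the sequence a_k = 1 into the number of integer partitions.
Using the recurrence or dynamic programming:
p(49) = 173525

173525


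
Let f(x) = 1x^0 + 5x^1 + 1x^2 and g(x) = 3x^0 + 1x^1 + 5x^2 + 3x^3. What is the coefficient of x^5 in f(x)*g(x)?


Cauchy product at x^5:
1*3
= 3

3


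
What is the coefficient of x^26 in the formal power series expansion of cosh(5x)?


The Maclaurin series is cosh(t) = sum_{m>=0} t^(2m) / (2m)!, so substituting t = 5x, only even powers of x are nonzero, with coefficient of x^(2m) equal to 5^(2m) / (2m)!.
For x^26 the coefficient is 5^26/26! = 1490116119384765625/403291461126605635584000000 = 95367431640625/25810653512102760677376.

95367431640625/25810653512102760677376


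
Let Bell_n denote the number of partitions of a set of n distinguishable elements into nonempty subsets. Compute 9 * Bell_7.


Bell_7 can be computed from the Bell triangle or from Dobinski's identity Bell_n = (1/e) * sum_{k>=0} k^n / k!.
Computing Bell_7 = 877.
Then 9 * 877 = 7893.

7893


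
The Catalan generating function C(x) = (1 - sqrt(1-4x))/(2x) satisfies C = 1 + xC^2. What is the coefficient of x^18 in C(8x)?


Substituting x -> 8x scales the n-th coefficient by 8^n, so [x^18] C(8x) = 8^18 * C_18.
C_18 = C(2*18, 18)/(19) = 9075135300/19 = 477638700.
So 8^18 * 477638700 = 18014398509481984 * 477638700 = 8604373885350912511180800.

8604373885350912511180800


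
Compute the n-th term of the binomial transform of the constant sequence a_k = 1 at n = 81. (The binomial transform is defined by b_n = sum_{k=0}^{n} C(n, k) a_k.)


With a_k = 1 for all k, b_n = sum_{k=0}^{n} C(n, k) = 2^n by the binomial theorem.
For n = 81: 2^81 = 2417851639229258349412352.

2417851639229258349412352


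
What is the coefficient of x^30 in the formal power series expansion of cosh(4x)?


The Maclaurin series is cosh(t) = sum_{m>=0} t^(2m) / (2m)!, so substituting t = 4x, only even powers of x are nonzero, with coefficient of x^(2m) equal to 4^(2m) / (2m)!.
For x^30 the coefficient is 4^30/30! = 1152921504606846976/265252859812191058636308480000000 = 17179869184/3952575621190533915703125.

17179869184/3952575621190533915703125


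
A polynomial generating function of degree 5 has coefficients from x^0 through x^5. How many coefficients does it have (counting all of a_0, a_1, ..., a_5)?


A polynomial of degree 5 takes the form a_0 + a_1 x + ... + a_5 x^5.
The number of coefficients is 5 + 1 = 6.

6


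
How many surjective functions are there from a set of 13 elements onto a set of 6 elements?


By inclusion-exclusion on which target elements are missed, the number of surjections from an n-set onto a k-set is
surj(n, k) = sum_{j=0}^{k} (-1)^j C(k, j) (k - j)^n.
Equivalently surj(n, k) = k! * S(n, k), where S(n, k) is the Stirling number of the second kind.
For n = 13, k = 6:
S(13, 6) = 9321312, so
surj = 6! * 9321312 = 720 * 9321312 = 6711344640.

6711344640


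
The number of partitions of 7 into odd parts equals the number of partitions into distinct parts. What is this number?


Computing partitions of 7 into odd parts (1, 3, 5, ...):
Using the generating function prod_{k>=0} 1/(1-x^(2k+1)),
the count is 5

5


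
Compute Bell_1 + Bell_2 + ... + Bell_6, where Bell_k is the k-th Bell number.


Recall Bell_k counts set partitions of a k-set (with Bell_0 = 1 by convention).
Bell_1 through Bell_6: 1, 2, 5, 15, 52, 203
Sum = 1 + 2 + 5 + 15 + 52 + 203 = 278.

278


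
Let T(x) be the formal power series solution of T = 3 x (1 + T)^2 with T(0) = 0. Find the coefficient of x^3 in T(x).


Apply the Lagrange inversion formula: if T = 3 x * phi(T) with phi(t) = (1 + t)^2, then [x^n] T = 3^n * (1/n) [t^(n-1)] phi(t)^n = 3^n * (1/n) [t^(n-1)] (1 + t)^(2n) = 3^n * (1/n) C(2n, n-1).
Using the identity C(2n, n-1) = C(2n, n) * n / (n+1), the unscaled factor equals C(2n, n) / (n+1) = C_n, the n-th Catalan number.
For n = 3: C_3 = C(6, 3) / 4 = 20/4 = 5.
With the 3^3 = 27 factor, the coefficient is 27 * 5 = 135.

135


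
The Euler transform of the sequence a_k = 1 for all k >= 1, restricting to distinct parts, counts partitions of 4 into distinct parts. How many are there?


Partitions of 4 into distinct parts can be computed via generating function.
Product (1+x)(1+x^2)(1+x^3)...
The coefficient of x^4 = 2

2


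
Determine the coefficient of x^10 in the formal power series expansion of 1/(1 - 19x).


The geometric series identity gives 1/(1 - c x) = sum_{k>=0} c^k x^k, so the coefficient of x^k is c^k.
Here c = 19 and k = 10.
Computing: 19^10 = 6131066257801

6131066257801


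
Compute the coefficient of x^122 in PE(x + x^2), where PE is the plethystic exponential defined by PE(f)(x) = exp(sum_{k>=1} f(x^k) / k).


With f(x) = x + x^2, the exponent is sum_{k>=1} (x^k + x^(2k)) / k = -ln(1 - x) - ln(1 - x^2). Exponentiating:
PE(x + x^2) = 1 / ((1 - x)(1 - x^2)).
This is the generating function for partitions of n into parts of size 1 or 2. The number of 2's can be any j in 0..61, and the rest are 1's, so
[x^122] = floor(122/2) + 1 = 62.

62


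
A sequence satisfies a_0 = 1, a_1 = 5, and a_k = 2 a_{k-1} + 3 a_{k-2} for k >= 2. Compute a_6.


The characteristic equation is t^2 - 2 t - 3 = 0, with roots r_1 = 3 and r_2 = -1 (so c_1 = r_1 + r_2, c_2 = -r_1 r_2 as required).
One can use the closed form a_n = A r_1^n + B r_2^n, but direct iteration is more reliable:
a_0 = 1, a_1 = 5, a_2 = 13, a_3 = 41, a_4 = 121, a_5 = 365, a_6 = 1093.
So a_6 = 1093.

1093


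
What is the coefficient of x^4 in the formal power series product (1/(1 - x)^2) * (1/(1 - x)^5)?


Combine the factors: (1/(1 - x)^2) * (1/(1 - x)^5) = 1/(1 - x)^7.
Then use 1/(1 - x)^r = sum_{k>=0} C(k + r - 1, r - 1) x^k with r = 7 and k = 4:
C(10, 6) = 210.

210


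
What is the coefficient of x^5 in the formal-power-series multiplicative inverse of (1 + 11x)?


The inverse is 1/(1 + 11x). Apply the geometric identity 1/(1 - y) = sum_{k>=0} y^k with y = -11x:
1/(1 + 11x) = sum_{k>=0} (-11)^k x^k.
So the coefficient of x^5 is (-11)^5 = -161051.

-161051


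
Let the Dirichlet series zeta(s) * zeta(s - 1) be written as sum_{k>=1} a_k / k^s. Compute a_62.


Convolution gives a_k = sum_{d | k} d * 1 = sum_{d | k} d = sigma(k), the sum of positive divisors of k.
For k = 62, the divisors are 1, 2, 31, 62, so
sigma(62) = 1 + 2 + 31 + 62 = 96.

96


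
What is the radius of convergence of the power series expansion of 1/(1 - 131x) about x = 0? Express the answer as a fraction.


Expanding 1/(1 - 131x) = sum_{k>=0} 131^k x^k, the series converges when |131x| < 1, i.e., |x| < 1/131.
So the radius of convergence is 1/131 = 1/131.

1/131


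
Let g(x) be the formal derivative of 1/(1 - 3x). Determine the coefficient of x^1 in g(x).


Differentiate termwise: d/dx sum_{k>=0} 3^k x^k = sum_{k>=1} k 3^k x^(k-1) = sum_{j>=0} (j+1) 3^(j+1) x^j.
Equivalently, d/dx [1/(1 - 3x)] = 3/(1 - 3x)^2.
For j = 1: 2 * 3^2 = 2 * 9 = 18.

18
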